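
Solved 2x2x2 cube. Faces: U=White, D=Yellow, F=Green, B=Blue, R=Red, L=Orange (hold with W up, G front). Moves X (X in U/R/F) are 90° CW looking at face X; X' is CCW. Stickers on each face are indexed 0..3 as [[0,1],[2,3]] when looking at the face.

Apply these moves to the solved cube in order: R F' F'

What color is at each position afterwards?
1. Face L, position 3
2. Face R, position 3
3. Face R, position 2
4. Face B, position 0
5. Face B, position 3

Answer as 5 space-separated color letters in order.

Answer: R R O W B

Derivation:
After move 1 (R): R=RRRR U=WGWG F=GYGY D=YBYB B=WBWB
After move 2 (F'): F=YYGG U=WGRR R=BRYR D=OOYB L=OGOW
After move 3 (F'): F=YGYG U=WGBY R=OROR D=GWYB L=OROR
Query 1: L[3] = R
Query 2: R[3] = R
Query 3: R[2] = O
Query 4: B[0] = W
Query 5: B[3] = B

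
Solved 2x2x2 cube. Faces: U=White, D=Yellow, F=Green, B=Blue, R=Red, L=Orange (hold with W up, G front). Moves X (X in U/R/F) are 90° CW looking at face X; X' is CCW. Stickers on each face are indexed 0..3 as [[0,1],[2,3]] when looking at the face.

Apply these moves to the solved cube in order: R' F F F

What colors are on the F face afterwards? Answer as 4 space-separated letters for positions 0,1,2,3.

After move 1 (R'): R=RRRR U=WBWB F=GWGW D=YGYG B=YBYB
After move 2 (F): F=GGWW U=WBOO R=WRBR D=RRYG L=OYOG
After move 3 (F): F=WGWG U=WBGY R=OROR D=BWYG L=OROR
After move 4 (F): F=WWGG U=WBRR R=GRYR D=OOYG L=OBOW
Query: F face = WWGG

Answer: W W G G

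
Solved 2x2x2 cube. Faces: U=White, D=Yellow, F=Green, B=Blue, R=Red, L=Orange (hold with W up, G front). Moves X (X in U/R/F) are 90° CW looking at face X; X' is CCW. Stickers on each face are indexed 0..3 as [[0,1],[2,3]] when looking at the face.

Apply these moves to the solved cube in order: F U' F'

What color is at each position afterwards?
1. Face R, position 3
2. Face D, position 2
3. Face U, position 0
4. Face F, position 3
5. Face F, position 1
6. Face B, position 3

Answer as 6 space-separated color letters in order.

After move 1 (F): F=GGGG U=WWOO R=WRWR D=RRYY L=OYOY
After move 2 (U'): U=WOWO F=OYGG R=GGWR B=WRBB L=BBOY
After move 3 (F'): F=YGOG U=WOGW R=RGRR D=BYYY L=BOOW
Query 1: R[3] = R
Query 2: D[2] = Y
Query 3: U[0] = W
Query 4: F[3] = G
Query 5: F[1] = G
Query 6: B[3] = B

Answer: R Y W G G B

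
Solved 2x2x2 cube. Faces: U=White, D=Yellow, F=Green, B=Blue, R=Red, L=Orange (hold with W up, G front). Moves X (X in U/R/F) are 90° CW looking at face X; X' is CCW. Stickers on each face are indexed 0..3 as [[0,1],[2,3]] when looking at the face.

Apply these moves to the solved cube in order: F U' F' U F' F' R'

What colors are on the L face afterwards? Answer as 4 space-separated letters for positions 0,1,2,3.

After move 1 (F): F=GGGG U=WWOO R=WRWR D=RRYY L=OYOY
After move 2 (U'): U=WOWO F=OYGG R=GGWR B=WRBB L=BBOY
After move 3 (F'): F=YGOG U=WOGW R=RGRR D=BYYY L=BOOW
After move 4 (U): U=GWWO F=RGOG R=WRRR B=BOBB L=YGOW
After move 5 (F'): F=GGRO U=GWWR R=YRBR D=GWYY L=YOOW
After move 6 (F'): F=GOGR U=GWYB R=WRGR D=OWYY L=YROW
After move 7 (R'): R=RRWG U=GBYB F=GWGB D=OOYR B=YOWB
Query: L face = YROW

Answer: Y R O W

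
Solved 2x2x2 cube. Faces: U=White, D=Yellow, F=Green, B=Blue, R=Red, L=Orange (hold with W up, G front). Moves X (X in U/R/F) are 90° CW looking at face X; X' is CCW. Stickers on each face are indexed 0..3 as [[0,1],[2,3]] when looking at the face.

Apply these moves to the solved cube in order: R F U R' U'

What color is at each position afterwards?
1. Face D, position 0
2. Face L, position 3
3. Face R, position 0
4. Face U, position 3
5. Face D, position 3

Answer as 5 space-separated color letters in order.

After move 1 (R): R=RRRR U=WGWG F=GYGY D=YBYB B=WBWB
After move 2 (F): F=GGYY U=WGOO R=WRGR D=RRYB L=OYOB
After move 3 (U): U=OWOG F=WRYY R=WBGR B=OYWB L=GGOB
After move 4 (R'): R=BRWG U=OWOO F=WWYG D=RRYY B=BYRB
After move 5 (U'): U=WOOO F=GGYG R=WWWG B=BRRB L=BYOB
Query 1: D[0] = R
Query 2: L[3] = B
Query 3: R[0] = W
Query 4: U[3] = O
Query 5: D[3] = Y

Answer: R B W O Y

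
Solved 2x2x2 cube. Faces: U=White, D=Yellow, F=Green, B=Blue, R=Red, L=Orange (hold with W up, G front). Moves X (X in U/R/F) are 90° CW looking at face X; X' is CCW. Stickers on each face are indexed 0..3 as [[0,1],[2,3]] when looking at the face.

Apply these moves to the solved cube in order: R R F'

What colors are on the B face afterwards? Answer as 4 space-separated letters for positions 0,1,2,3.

Answer: G B G B

Derivation:
After move 1 (R): R=RRRR U=WGWG F=GYGY D=YBYB B=WBWB
After move 2 (R): R=RRRR U=WYWY F=GBGB D=YWYW B=GBGB
After move 3 (F'): F=BBGG U=WYRR R=WRYR D=OOYW L=OYOW
Query: B face = GBGB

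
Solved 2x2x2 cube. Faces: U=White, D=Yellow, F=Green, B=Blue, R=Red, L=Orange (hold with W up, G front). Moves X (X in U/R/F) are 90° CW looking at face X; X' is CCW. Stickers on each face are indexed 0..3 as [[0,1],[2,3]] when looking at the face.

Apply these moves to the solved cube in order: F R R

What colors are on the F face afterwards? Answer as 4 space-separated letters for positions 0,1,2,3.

Answer: G B G B

Derivation:
After move 1 (F): F=GGGG U=WWOO R=WRWR D=RRYY L=OYOY
After move 2 (R): R=WWRR U=WGOG F=GRGY D=RBYB B=OBWB
After move 3 (R): R=RWRW U=WROY F=GBGB D=RWYO B=GBGB
Query: F face = GBGB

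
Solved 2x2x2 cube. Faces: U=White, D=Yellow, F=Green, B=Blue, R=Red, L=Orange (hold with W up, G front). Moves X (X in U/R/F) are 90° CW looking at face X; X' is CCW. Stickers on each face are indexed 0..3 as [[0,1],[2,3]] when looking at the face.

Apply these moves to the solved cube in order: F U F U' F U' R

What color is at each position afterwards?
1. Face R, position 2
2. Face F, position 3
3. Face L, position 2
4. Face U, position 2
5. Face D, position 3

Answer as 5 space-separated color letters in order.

After move 1 (F): F=GGGG U=WWOO R=WRWR D=RRYY L=OYOY
After move 2 (U): U=OWOW F=WRGG R=BBWR B=OYBB L=GGOY
After move 3 (F): F=GWGR U=OWYG R=OBWR D=WBYY L=GROR
After move 4 (U'): U=WGOY F=GRGR R=GWWR B=OBBB L=OYOR
After move 5 (F): F=GGRR U=WGRY R=OWYR D=WGYY L=OWOB
After move 6 (U'): U=GYWR F=OWRR R=GGYR B=OWBB L=OBOB
After move 7 (R): R=YGRG U=GWWR F=OGRY D=WBYO B=RWYB
Query 1: R[2] = R
Query 2: F[3] = Y
Query 3: L[2] = O
Query 4: U[2] = W
Query 5: D[3] = O

Answer: R Y O W O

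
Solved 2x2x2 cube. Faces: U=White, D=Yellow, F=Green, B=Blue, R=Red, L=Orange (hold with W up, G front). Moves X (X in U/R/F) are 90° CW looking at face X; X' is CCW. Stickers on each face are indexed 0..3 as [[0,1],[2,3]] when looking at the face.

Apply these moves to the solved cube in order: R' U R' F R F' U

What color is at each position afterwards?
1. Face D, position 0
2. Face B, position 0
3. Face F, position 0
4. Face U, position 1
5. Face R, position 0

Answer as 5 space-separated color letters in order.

After move 1 (R'): R=RRRR U=WBWB F=GWGW D=YGYG B=YBYB
After move 2 (U): U=WWBB F=RRGW R=YBRR B=OOYB L=GWOO
After move 3 (R'): R=BRYR U=WYBO F=RWGB D=YRYW B=GOGB
After move 4 (F): F=GRBW U=WYOW R=BROR D=YBYW L=GYOR
After move 5 (R): R=OBRR U=WROW F=GBBW D=YGYG B=WOYB
After move 6 (F'): F=BWGB U=WROR R=GBYR D=YRYG L=GWOO
After move 7 (U): U=OWRR F=GBGB R=WOYR B=GWYB L=BWOO
Query 1: D[0] = Y
Query 2: B[0] = G
Query 3: F[0] = G
Query 4: U[1] = W
Query 5: R[0] = W

Answer: Y G G W W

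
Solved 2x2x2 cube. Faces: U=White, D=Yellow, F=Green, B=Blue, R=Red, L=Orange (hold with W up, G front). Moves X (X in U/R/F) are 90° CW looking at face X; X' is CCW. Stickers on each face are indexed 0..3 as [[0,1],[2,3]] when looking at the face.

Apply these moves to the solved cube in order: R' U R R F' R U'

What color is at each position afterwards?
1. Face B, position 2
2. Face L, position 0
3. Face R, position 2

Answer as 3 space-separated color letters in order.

Answer: G B Y

Derivation:
After move 1 (R'): R=RRRR U=WBWB F=GWGW D=YGYG B=YBYB
After move 2 (U): U=WWBB F=RRGW R=YBRR B=OOYB L=GWOO
After move 3 (R): R=RYRB U=WRBW F=RGGG D=YYYO B=BOWB
After move 4 (R): R=RRBY U=WGBG F=RYGO D=YWYB B=WORB
After move 5 (F'): F=YORG U=WGRB R=WRYY D=WOYB L=GGOB
After move 6 (R): R=YWYR U=WORG F=YORB D=WRYW B=BOGB
After move 7 (U'): U=OGWR F=GGRB R=YOYR B=YWGB L=BOOB
Query 1: B[2] = G
Query 2: L[0] = B
Query 3: R[2] = Y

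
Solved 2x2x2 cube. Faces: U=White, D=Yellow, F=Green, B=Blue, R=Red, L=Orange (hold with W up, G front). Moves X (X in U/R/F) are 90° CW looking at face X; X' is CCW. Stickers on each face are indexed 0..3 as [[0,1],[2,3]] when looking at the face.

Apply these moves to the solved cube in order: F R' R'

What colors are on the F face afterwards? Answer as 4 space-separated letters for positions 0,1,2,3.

After move 1 (F): F=GGGG U=WWOO R=WRWR D=RRYY L=OYOY
After move 2 (R'): R=RRWW U=WBOB F=GWGO D=RGYG B=YBRB
After move 3 (R'): R=RWRW U=WROY F=GBGB D=RWYO B=GBGB
Query: F face = GBGB

Answer: G B G B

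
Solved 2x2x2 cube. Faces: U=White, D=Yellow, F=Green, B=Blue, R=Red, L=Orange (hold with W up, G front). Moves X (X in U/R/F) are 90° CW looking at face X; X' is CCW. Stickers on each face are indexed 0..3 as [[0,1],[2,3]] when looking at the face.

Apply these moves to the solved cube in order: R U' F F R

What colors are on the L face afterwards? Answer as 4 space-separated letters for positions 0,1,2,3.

After move 1 (R): R=RRRR U=WGWG F=GYGY D=YBYB B=WBWB
After move 2 (U'): U=GGWW F=OOGY R=GYRR B=RRWB L=WBOO
After move 3 (F): F=GOYO U=GGOB R=WYWR D=RGYB L=WYOB
After move 4 (F): F=YGOO U=GGBY R=OYBR D=WWYB L=WROG
After move 5 (R): R=BORY U=GGBO F=YWOB D=WWYR B=YRGB
Query: L face = WROG

Answer: W R O G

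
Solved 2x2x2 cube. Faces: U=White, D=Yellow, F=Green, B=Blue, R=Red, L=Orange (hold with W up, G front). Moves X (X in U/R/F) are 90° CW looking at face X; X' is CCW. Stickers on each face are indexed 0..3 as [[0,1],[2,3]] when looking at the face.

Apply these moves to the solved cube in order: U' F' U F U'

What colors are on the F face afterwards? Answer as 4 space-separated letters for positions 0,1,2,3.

Answer: O B G G

Derivation:
After move 1 (U'): U=WWWW F=OOGG R=GGRR B=RRBB L=BBOO
After move 2 (F'): F=OGOG U=WWGR R=YGYR D=BOYY L=BWOW
After move 3 (U): U=GWRW F=YGOG R=RRYR B=BWBB L=OGOW
After move 4 (F): F=OYGG U=GWWG R=RRWR D=YRYY L=OBOO
After move 5 (U'): U=WGGW F=OBGG R=OYWR B=RRBB L=BWOO
Query: F face = OBGG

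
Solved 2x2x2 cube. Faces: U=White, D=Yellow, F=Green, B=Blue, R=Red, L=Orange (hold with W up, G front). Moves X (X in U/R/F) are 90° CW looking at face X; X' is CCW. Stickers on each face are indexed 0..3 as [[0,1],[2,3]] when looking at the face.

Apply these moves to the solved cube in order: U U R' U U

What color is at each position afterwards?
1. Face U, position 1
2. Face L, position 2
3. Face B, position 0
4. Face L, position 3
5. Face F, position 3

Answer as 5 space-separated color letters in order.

Answer: W O B O W

Derivation:
After move 1 (U): U=WWWW F=RRGG R=BBRR B=OOBB L=GGOO
After move 2 (U): U=WWWW F=BBGG R=OORR B=GGBB L=RROO
After move 3 (R'): R=OROR U=WBWG F=BWGW D=YBYG B=YGYB
After move 4 (U): U=WWGB F=ORGW R=YGOR B=RRYB L=BWOO
After move 5 (U): U=GWBW F=YGGW R=RROR B=BWYB L=OROO
Query 1: U[1] = W
Query 2: L[2] = O
Query 3: B[0] = B
Query 4: L[3] = O
Query 5: F[3] = W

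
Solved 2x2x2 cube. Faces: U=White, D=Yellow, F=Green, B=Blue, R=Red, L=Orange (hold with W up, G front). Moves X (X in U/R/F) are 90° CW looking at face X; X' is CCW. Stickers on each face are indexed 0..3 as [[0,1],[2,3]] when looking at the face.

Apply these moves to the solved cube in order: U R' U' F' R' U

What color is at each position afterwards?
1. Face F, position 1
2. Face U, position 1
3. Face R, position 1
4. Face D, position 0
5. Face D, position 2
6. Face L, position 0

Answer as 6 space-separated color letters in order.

Answer: R B R O Y G

Derivation:
After move 1 (U): U=WWWW F=RRGG R=BBRR B=OOBB L=GGOO
After move 2 (R'): R=BRBR U=WBWO F=RWGW D=YRYG B=YOYB
After move 3 (U'): U=BOWW F=GGGW R=RWBR B=BRYB L=YOOO
After move 4 (F'): F=GWGG U=BORB R=RWYR D=OOYG L=YWOW
After move 5 (R'): R=WRRY U=BYRB F=GOGB D=OWYG B=GROB
After move 6 (U): U=RBBY F=WRGB R=GRRY B=YWOB L=GOOW
Query 1: F[1] = R
Query 2: U[1] = B
Query 3: R[1] = R
Query 4: D[0] = O
Query 5: D[2] = Y
Query 6: L[0] = G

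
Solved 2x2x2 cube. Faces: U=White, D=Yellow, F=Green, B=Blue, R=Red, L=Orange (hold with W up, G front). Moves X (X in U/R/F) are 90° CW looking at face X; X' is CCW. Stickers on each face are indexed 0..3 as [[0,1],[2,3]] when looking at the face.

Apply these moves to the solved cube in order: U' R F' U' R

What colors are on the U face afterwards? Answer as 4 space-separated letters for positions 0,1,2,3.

Answer: O G W G

Derivation:
After move 1 (U'): U=WWWW F=OOGG R=GGRR B=RRBB L=BBOO
After move 2 (R): R=RGRG U=WOWG F=OYGY D=YBYR B=WRWB
After move 3 (F'): F=YYOG U=WORR R=BGYG D=BOYR L=BGOW
After move 4 (U'): U=ORWR F=BGOG R=YYYG B=BGWB L=WROW
After move 5 (R): R=YYGY U=OGWG F=BOOR D=BWYB B=RGRB
Query: U face = OGWG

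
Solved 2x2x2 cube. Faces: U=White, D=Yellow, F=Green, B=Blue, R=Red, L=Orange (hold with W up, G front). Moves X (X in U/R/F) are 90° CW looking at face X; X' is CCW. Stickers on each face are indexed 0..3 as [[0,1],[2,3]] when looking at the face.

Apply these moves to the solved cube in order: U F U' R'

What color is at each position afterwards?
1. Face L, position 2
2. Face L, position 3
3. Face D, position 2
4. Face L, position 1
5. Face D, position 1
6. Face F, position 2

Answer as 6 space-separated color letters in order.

Answer: O Y Y O Y G

Derivation:
After move 1 (U): U=WWWW F=RRGG R=BBRR B=OOBB L=GGOO
After move 2 (F): F=GRGR U=WWOG R=WBWR D=RBYY L=GYOY
After move 3 (U'): U=WGWO F=GYGR R=GRWR B=WBBB L=OOOY
After move 4 (R'): R=RRGW U=WBWW F=GGGO D=RYYR B=YBBB
Query 1: L[2] = O
Query 2: L[3] = Y
Query 3: D[2] = Y
Query 4: L[1] = O
Query 5: D[1] = Y
Query 6: F[2] = G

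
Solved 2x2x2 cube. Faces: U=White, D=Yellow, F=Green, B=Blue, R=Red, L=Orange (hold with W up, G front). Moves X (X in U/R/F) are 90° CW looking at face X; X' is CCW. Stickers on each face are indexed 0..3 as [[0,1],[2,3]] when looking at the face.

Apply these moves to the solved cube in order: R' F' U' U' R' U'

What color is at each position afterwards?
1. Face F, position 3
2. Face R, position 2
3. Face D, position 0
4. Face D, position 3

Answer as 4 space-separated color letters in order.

After move 1 (R'): R=RRRR U=WBWB F=GWGW D=YGYG B=YBYB
After move 2 (F'): F=WWGG U=WBRR R=GRYR D=OOYG L=OBOW
After move 3 (U'): U=BRWR F=OBGG R=WWYR B=GRYB L=YBOW
After move 4 (U'): U=RRBW F=YBGG R=OBYR B=WWYB L=GROW
After move 5 (R'): R=BROY U=RYBW F=YRGW D=OBYG B=GWOB
After move 6 (U'): U=YWRB F=GRGW R=YROY B=BROB L=GWOW
Query 1: F[3] = W
Query 2: R[2] = O
Query 3: D[0] = O
Query 4: D[3] = G

Answer: W O O G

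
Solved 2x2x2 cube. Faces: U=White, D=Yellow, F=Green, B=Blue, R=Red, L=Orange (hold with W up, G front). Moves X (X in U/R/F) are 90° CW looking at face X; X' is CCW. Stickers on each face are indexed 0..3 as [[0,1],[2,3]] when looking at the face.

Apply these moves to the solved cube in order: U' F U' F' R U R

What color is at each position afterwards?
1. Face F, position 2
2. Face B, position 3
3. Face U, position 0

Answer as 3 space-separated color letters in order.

After move 1 (U'): U=WWWW F=OOGG R=GGRR B=RRBB L=BBOO
After move 2 (F): F=GOGO U=WWOB R=WGWR D=RGYY L=BYOY
After move 3 (U'): U=WBWO F=BYGO R=GOWR B=WGBB L=RROY
After move 4 (F'): F=YOBG U=WBGW R=GORR D=RYYY L=ROOW
After move 5 (R): R=RGRO U=WOGG F=YYBY D=RBYW B=WGBB
After move 6 (U): U=GWGO F=RGBY R=WGRO B=ROBB L=YYOW
After move 7 (R): R=RWOG U=GGGY F=RBBW D=RBYR B=OOWB
Query 1: F[2] = B
Query 2: B[3] = B
Query 3: U[0] = G

Answer: B B G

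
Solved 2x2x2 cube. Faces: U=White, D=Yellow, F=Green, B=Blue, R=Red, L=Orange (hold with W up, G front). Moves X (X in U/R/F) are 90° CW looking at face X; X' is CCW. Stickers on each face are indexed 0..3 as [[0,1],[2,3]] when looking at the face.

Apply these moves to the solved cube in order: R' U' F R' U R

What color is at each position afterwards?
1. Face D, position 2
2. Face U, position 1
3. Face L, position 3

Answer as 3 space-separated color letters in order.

Answer: Y R G

Derivation:
After move 1 (R'): R=RRRR U=WBWB F=GWGW D=YGYG B=YBYB
After move 2 (U'): U=BBWW F=OOGW R=GWRR B=RRYB L=YBOO
After move 3 (F): F=GOWO U=BBOB R=WWWR D=RGYG L=YYOG
After move 4 (R'): R=WRWW U=BYOR F=GBWB D=ROYO B=GRGB
After move 5 (U): U=OBRY F=WRWB R=GRWW B=YYGB L=GBOG
After move 6 (R): R=WGWR U=ORRB F=WOWO D=RGYY B=YYBB
Query 1: D[2] = Y
Query 2: U[1] = R
Query 3: L[3] = G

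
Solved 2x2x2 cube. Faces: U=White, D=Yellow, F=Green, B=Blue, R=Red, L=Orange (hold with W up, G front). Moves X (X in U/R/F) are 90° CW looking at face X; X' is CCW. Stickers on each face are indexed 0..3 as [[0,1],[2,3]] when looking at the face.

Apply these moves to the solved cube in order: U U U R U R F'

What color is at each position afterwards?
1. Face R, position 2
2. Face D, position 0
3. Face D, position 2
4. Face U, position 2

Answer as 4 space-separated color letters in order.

After move 1 (U): U=WWWW F=RRGG R=BBRR B=OOBB L=GGOO
After move 2 (U): U=WWWW F=BBGG R=OORR B=GGBB L=RROO
After move 3 (U): U=WWWW F=OOGG R=GGRR B=RRBB L=BBOO
After move 4 (R): R=RGRG U=WOWG F=OYGY D=YBYR B=WRWB
After move 5 (U): U=WWGO F=RGGY R=WRRG B=BBWB L=OYOO
After move 6 (R): R=RWGR U=WGGY F=RBGR D=YWYB B=OBWB
After move 7 (F'): F=BRRG U=WGRG R=WWYR D=YOYB L=OYOG
Query 1: R[2] = Y
Query 2: D[0] = Y
Query 3: D[2] = Y
Query 4: U[2] = R

Answer: Y Y Y R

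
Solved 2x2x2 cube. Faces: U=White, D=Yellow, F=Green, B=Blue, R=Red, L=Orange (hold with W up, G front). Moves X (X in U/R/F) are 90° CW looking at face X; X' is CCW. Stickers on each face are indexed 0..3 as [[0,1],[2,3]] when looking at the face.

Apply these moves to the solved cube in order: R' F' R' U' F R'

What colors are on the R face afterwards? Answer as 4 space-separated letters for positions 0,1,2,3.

Answer: B Y W R

Derivation:
After move 1 (R'): R=RRRR U=WBWB F=GWGW D=YGYG B=YBYB
After move 2 (F'): F=WWGG U=WBRR R=GRYR D=OOYG L=OBOW
After move 3 (R'): R=RRGY U=WYRY F=WBGR D=OWYG B=GBOB
After move 4 (U'): U=YYWR F=OBGR R=WBGY B=RROB L=GBOW
After move 5 (F): F=GORB U=YYWB R=WBRY D=GWYG L=GOOW
After move 6 (R'): R=BYWR U=YOWR F=GYRB D=GOYB B=GRWB
Query: R face = BYWR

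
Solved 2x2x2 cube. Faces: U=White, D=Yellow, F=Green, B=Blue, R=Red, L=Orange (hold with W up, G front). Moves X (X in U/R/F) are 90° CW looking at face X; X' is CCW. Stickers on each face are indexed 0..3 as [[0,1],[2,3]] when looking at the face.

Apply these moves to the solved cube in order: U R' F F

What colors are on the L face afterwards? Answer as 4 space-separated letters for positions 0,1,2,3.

Answer: G B O B

Derivation:
After move 1 (U): U=WWWW F=RRGG R=BBRR B=OOBB L=GGOO
After move 2 (R'): R=BRBR U=WBWO F=RWGW D=YRYG B=YOYB
After move 3 (F): F=GRWW U=WBOG R=WROR D=BBYG L=GYOR
After move 4 (F): F=WGWR U=WBRY R=ORGR D=OWYG L=GBOB
Query: L face = GBOB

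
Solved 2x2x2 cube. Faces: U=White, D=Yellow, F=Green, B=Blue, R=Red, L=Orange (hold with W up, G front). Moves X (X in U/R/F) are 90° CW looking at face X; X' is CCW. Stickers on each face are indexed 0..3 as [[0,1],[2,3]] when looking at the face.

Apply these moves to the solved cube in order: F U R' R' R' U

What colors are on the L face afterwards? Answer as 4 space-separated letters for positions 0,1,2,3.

Answer: W R O Y

Derivation:
After move 1 (F): F=GGGG U=WWOO R=WRWR D=RRYY L=OYOY
After move 2 (U): U=OWOW F=WRGG R=BBWR B=OYBB L=GGOY
After move 3 (R'): R=BRBW U=OBOO F=WWGW D=RRYG B=YYRB
After move 4 (R'): R=RWBB U=OROY F=WBGO D=RWYW B=GYRB
After move 5 (R'): R=WBRB U=OROG F=WRGY D=RBYO B=WYWB
After move 6 (U): U=OOGR F=WBGY R=WYRB B=GGWB L=WROY
Query: L face = WROY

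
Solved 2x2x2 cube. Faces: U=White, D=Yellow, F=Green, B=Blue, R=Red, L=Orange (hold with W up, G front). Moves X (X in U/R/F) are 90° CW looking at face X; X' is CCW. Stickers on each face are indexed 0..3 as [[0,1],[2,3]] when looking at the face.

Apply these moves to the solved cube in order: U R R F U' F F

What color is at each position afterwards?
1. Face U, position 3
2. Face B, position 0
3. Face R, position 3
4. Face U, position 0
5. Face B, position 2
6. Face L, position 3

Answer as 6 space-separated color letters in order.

After move 1 (U): U=WWWW F=RRGG R=BBRR B=OOBB L=GGOO
After move 2 (R): R=RBRB U=WRWG F=RYGY D=YBYO B=WOWB
After move 3 (R): R=RRBB U=WYWY F=RBGO D=YWYW B=GORB
After move 4 (F): F=GROB U=WYOG R=WRYB D=BRYW L=GYOW
After move 5 (U'): U=YGWO F=GYOB R=GRYB B=WRRB L=GOOW
After move 6 (F): F=OGBY U=YGWO R=WROB D=YGYW L=GBOR
After move 7 (F): F=BOYG U=YGRB R=WROB D=OWYW L=GYOG
Query 1: U[3] = B
Query 2: B[0] = W
Query 3: R[3] = B
Query 4: U[0] = Y
Query 5: B[2] = R
Query 6: L[3] = G

Answer: B W B Y R G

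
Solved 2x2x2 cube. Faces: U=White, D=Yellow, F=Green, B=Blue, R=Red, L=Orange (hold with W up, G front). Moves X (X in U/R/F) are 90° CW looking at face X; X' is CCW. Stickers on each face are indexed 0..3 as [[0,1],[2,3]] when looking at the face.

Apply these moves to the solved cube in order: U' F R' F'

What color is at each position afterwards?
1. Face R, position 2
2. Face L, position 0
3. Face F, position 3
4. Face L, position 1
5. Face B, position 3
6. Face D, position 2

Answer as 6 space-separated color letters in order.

After move 1 (U'): U=WWWW F=OOGG R=GGRR B=RRBB L=BBOO
After move 2 (F): F=GOGO U=WWOB R=WGWR D=RGYY L=BYOY
After move 3 (R'): R=GRWW U=WBOR F=GWGB D=ROYO B=YRGB
After move 4 (F'): F=WBGG U=WBGW R=ORRW D=YYYO L=BROO
Query 1: R[2] = R
Query 2: L[0] = B
Query 3: F[3] = G
Query 4: L[1] = R
Query 5: B[3] = B
Query 6: D[2] = Y

Answer: R B G R B Y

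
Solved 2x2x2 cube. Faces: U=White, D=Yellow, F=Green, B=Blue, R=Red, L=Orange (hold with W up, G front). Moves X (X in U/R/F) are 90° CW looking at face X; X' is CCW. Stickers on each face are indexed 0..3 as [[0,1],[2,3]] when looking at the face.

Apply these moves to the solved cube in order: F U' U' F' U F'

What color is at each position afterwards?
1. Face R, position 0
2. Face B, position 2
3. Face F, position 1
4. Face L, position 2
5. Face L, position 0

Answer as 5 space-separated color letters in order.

Answer: Y B G O B

Derivation:
After move 1 (F): F=GGGG U=WWOO R=WRWR D=RRYY L=OYOY
After move 2 (U'): U=WOWO F=OYGG R=GGWR B=WRBB L=BBOY
After move 3 (U'): U=OOWW F=BBGG R=OYWR B=GGBB L=WROY
After move 4 (F'): F=BGBG U=OOOW R=RYRR D=RYYY L=WWOW
After move 5 (U): U=OOWO F=RYBG R=GGRR B=WWBB L=BGOW
After move 6 (F'): F=YGRB U=OOGR R=YGRR D=GWYY L=BOOW
Query 1: R[0] = Y
Query 2: B[2] = B
Query 3: F[1] = G
Query 4: L[2] = O
Query 5: L[0] = B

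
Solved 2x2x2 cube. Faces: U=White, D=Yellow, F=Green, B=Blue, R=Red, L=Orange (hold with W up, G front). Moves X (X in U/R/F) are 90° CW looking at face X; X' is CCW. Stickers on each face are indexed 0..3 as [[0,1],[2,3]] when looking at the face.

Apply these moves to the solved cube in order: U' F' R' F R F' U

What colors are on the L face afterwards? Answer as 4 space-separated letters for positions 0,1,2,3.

Answer: G G O W

Derivation:
After move 1 (U'): U=WWWW F=OOGG R=GGRR B=RRBB L=BBOO
After move 2 (F'): F=OGOG U=WWGR R=YGYR D=BOYY L=BWOW
After move 3 (R'): R=GRYY U=WBGR F=OWOR D=BGYG B=YROB
After move 4 (F): F=OORW U=WBWW R=GRRY D=YGYG L=BBOG
After move 5 (R): R=RGYR U=WOWW F=OGRG D=YOYY B=WRBB
After move 6 (F'): F=GGOR U=WORY R=OGYR D=BGYY L=BWOW
After move 7 (U): U=RWYO F=OGOR R=WRYR B=BWBB L=GGOW
Query: L face = GGOW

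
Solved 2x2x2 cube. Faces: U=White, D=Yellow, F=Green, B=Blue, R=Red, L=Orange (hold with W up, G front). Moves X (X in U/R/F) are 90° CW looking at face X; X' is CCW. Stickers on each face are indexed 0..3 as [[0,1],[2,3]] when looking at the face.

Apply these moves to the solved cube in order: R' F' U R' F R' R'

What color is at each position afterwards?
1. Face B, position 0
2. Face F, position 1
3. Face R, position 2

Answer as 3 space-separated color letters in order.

After move 1 (R'): R=RRRR U=WBWB F=GWGW D=YGYG B=YBYB
After move 2 (F'): F=WWGG U=WBRR R=GRYR D=OOYG L=OBOW
After move 3 (U): U=RWRB F=GRGG R=YBYR B=OBYB L=WWOW
After move 4 (R'): R=BRYY U=RYRO F=GWGB D=ORYG B=GBOB
After move 5 (F): F=GGBW U=RYWW R=RROY D=YBYG L=WOOR
After move 6 (R'): R=RYRO U=ROWG F=GYBW D=YGYW B=GBBB
After move 7 (R'): R=YORR U=RBWG F=GOBG D=YYYW B=WBGB
Query 1: B[0] = W
Query 2: F[1] = O
Query 3: R[2] = R

Answer: W O R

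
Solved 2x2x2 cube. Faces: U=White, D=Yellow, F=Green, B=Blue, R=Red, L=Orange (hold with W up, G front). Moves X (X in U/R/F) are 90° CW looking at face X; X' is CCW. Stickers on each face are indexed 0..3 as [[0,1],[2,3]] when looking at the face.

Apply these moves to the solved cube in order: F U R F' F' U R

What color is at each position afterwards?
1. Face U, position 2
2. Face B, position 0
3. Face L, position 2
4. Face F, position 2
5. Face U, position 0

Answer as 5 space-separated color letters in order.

Answer: R R O R B

Derivation:
After move 1 (F): F=GGGG U=WWOO R=WRWR D=RRYY L=OYOY
After move 2 (U): U=OWOW F=WRGG R=BBWR B=OYBB L=GGOY
After move 3 (R): R=WBRB U=OROG F=WRGY D=RBYO B=WYWB
After move 4 (F'): F=RYWG U=ORWR R=BBRB D=GYYO L=GGOO
After move 5 (F'): F=YGRW U=ORBR R=YBGB D=GOYO L=GROW
After move 6 (U): U=BORR F=YBRW R=WYGB B=GRWB L=YGOW
After move 7 (R): R=GWBY U=BBRW F=YORO D=GWYG B=RROB
Query 1: U[2] = R
Query 2: B[0] = R
Query 3: L[2] = O
Query 4: F[2] = R
Query 5: U[0] = B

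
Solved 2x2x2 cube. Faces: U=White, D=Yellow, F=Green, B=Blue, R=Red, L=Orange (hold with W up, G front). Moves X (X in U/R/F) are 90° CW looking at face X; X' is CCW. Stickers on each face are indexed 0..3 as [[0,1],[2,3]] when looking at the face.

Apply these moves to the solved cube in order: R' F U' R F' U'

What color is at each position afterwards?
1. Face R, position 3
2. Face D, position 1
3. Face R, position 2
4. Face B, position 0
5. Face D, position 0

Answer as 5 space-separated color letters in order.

Answer: G G R Y B

Derivation:
After move 1 (R'): R=RRRR U=WBWB F=GWGW D=YGYG B=YBYB
After move 2 (F): F=GGWW U=WBOO R=WRBR D=RRYG L=OYOG
After move 3 (U'): U=BOWO F=OYWW R=GGBR B=WRYB L=YBOG
After move 4 (R): R=BGRG U=BYWW F=ORWG D=RYYW B=OROB
After move 5 (F'): F=RGOW U=BYBR R=YGRG D=BGYW L=YWOW
After move 6 (U'): U=YRBB F=YWOW R=RGRG B=YGOB L=OROW
Query 1: R[3] = G
Query 2: D[1] = G
Query 3: R[2] = R
Query 4: B[0] = Y
Query 5: D[0] = B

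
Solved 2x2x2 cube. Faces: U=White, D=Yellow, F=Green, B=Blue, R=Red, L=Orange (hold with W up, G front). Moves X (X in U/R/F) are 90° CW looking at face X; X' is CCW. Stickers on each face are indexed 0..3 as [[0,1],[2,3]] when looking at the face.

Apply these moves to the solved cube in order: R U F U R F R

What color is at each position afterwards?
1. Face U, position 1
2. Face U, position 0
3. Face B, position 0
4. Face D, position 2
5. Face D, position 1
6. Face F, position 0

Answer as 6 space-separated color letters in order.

After move 1 (R): R=RRRR U=WGWG F=GYGY D=YBYB B=WBWB
After move 2 (U): U=WWGG F=RRGY R=WBRR B=OOWB L=GYOO
After move 3 (F): F=GRYR U=WWOY R=GBGR D=RWYB L=GYOB
After move 4 (U): U=OWYW F=GBYR R=OOGR B=GYWB L=GROB
After move 5 (R): R=GORO U=OBYR F=GWYB D=RWYG B=WYWB
After move 6 (F): F=YGBW U=OBBR R=YORO D=RGYG L=GROW
After move 7 (R): R=RYOO U=OGBW F=YGBG D=RWYW B=RYBB
Query 1: U[1] = G
Query 2: U[0] = O
Query 3: B[0] = R
Query 4: D[2] = Y
Query 5: D[1] = W
Query 6: F[0] = Y

Answer: G O R Y W Y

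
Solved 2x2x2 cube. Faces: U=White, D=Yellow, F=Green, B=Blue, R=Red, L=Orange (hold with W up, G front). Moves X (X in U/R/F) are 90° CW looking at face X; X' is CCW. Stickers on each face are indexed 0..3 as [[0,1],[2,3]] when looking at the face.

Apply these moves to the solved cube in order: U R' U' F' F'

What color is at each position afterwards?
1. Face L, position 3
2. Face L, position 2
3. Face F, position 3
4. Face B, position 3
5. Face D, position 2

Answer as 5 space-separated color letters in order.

Answer: R O G B Y

Derivation:
After move 1 (U): U=WWWW F=RRGG R=BBRR B=OOBB L=GGOO
After move 2 (R'): R=BRBR U=WBWO F=RWGW D=YRYG B=YOYB
After move 3 (U'): U=BOWW F=GGGW R=RWBR B=BRYB L=YOOO
After move 4 (F'): F=GWGG U=BORB R=RWYR D=OOYG L=YWOW
After move 5 (F'): F=WGGG U=BORY R=OWOR D=WWYG L=YBOR
Query 1: L[3] = R
Query 2: L[2] = O
Query 3: F[3] = G
Query 4: B[3] = B
Query 5: D[2] = Y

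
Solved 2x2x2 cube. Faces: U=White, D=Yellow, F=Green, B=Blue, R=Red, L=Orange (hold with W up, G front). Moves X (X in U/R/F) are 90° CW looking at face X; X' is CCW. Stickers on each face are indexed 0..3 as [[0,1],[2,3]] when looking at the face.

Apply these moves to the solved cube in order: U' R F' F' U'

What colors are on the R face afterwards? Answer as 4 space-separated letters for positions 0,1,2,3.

After move 1 (U'): U=WWWW F=OOGG R=GGRR B=RRBB L=BBOO
After move 2 (R): R=RGRG U=WOWG F=OYGY D=YBYR B=WRWB
After move 3 (F'): F=YYOG U=WORR R=BGYG D=BOYR L=BGOW
After move 4 (F'): F=YGYO U=WOBY R=OGBG D=GWYR L=BROR
After move 5 (U'): U=OYWB F=BRYO R=YGBG B=OGWB L=WROR
Query: R face = YGBG

Answer: Y G B G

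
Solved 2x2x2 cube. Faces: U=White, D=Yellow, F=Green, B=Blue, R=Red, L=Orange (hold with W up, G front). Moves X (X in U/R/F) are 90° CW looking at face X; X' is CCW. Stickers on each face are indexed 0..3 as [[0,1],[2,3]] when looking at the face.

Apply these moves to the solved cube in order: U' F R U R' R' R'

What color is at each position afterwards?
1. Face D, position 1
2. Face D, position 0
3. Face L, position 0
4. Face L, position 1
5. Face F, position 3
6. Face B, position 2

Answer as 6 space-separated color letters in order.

After move 1 (U'): U=WWWW F=OOGG R=GGRR B=RRBB L=BBOO
After move 2 (F): F=GOGO U=WWOB R=WGWR D=RGYY L=BYOY
After move 3 (R): R=WWRG U=WOOO F=GGGY D=RBYR B=BRWB
After move 4 (U): U=OWOO F=WWGY R=BRRG B=BYWB L=GGOY
After move 5 (R'): R=RGBR U=OWOB F=WWGO D=RWYY B=RYBB
After move 6 (R'): R=GRRB U=OBOR F=WWGB D=RWYO B=YYWB
After move 7 (R'): R=RBGR U=OWOY F=WBGR D=RWYB B=OYWB
Query 1: D[1] = W
Query 2: D[0] = R
Query 3: L[0] = G
Query 4: L[1] = G
Query 5: F[3] = R
Query 6: B[2] = W

Answer: W R G G R W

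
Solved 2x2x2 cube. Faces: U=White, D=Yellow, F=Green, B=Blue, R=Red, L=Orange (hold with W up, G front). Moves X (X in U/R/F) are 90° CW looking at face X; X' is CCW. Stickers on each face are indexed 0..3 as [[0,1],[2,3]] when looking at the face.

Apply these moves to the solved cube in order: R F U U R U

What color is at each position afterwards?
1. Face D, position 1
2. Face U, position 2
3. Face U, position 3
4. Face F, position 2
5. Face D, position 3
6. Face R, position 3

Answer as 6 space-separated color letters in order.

Answer: W Y B Y G Y

Derivation:
After move 1 (R): R=RRRR U=WGWG F=GYGY D=YBYB B=WBWB
After move 2 (F): F=GGYY U=WGOO R=WRGR D=RRYB L=OYOB
After move 3 (U): U=OWOG F=WRYY R=WBGR B=OYWB L=GGOB
After move 4 (U): U=OOGW F=WBYY R=OYGR B=GGWB L=WROB
After move 5 (R): R=GORY U=OBGY F=WRYB D=RWYG B=WGOB
After move 6 (U): U=GOYB F=GOYB R=WGRY B=WROB L=WROB
Query 1: D[1] = W
Query 2: U[2] = Y
Query 3: U[3] = B
Query 4: F[2] = Y
Query 5: D[3] = G
Query 6: R[3] = Y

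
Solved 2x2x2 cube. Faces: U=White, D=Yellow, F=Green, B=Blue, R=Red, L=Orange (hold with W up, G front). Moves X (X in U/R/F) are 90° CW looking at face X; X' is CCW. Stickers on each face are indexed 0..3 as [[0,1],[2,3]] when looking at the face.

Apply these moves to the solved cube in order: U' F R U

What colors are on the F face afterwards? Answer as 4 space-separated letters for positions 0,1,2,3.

After move 1 (U'): U=WWWW F=OOGG R=GGRR B=RRBB L=BBOO
After move 2 (F): F=GOGO U=WWOB R=WGWR D=RGYY L=BYOY
After move 3 (R): R=WWRG U=WOOO F=GGGY D=RBYR B=BRWB
After move 4 (U): U=OWOO F=WWGY R=BRRG B=BYWB L=GGOY
Query: F face = WWGY

Answer: W W G Y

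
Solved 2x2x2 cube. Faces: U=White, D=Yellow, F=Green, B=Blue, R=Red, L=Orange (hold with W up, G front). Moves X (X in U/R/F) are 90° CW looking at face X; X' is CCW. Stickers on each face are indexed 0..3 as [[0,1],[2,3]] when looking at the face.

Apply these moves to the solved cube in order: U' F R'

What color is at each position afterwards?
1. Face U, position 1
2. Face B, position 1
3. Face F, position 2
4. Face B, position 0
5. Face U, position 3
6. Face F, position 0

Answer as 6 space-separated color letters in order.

After move 1 (U'): U=WWWW F=OOGG R=GGRR B=RRBB L=BBOO
After move 2 (F): F=GOGO U=WWOB R=WGWR D=RGYY L=BYOY
After move 3 (R'): R=GRWW U=WBOR F=GWGB D=ROYO B=YRGB
Query 1: U[1] = B
Query 2: B[1] = R
Query 3: F[2] = G
Query 4: B[0] = Y
Query 5: U[3] = R
Query 6: F[0] = G

Answer: B R G Y R G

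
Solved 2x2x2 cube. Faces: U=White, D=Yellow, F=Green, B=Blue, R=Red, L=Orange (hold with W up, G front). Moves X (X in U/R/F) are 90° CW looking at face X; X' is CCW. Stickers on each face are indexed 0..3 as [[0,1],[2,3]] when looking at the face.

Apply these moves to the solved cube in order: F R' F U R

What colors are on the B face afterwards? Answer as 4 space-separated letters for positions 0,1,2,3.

After move 1 (F): F=GGGG U=WWOO R=WRWR D=RRYY L=OYOY
After move 2 (R'): R=RRWW U=WBOB F=GWGO D=RGYG B=YBRB
After move 3 (F): F=GGOW U=WBYY R=ORBW D=WRYG L=OROG
After move 4 (U): U=YWYB F=OROW R=YBBW B=ORRB L=GGOG
After move 5 (R): R=BYWB U=YRYW F=OROG D=WRYO B=BRWB
Query: B face = BRWB

Answer: B R W B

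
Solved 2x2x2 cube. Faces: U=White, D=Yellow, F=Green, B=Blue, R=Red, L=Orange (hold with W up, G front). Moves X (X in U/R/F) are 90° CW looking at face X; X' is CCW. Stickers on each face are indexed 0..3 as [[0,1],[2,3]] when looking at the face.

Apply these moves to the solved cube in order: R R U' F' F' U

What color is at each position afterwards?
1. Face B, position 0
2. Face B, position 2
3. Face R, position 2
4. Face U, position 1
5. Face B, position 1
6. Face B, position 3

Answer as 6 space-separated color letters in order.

Answer: G G B Y R B

Derivation:
After move 1 (R): R=RRRR U=WGWG F=GYGY D=YBYB B=WBWB
After move 2 (R): R=RRRR U=WYWY F=GBGB D=YWYW B=GBGB
After move 3 (U'): U=YYWW F=OOGB R=GBRR B=RRGB L=GBOO
After move 4 (F'): F=OBOG U=YYGR R=WBYR D=BOYW L=GWOW
After move 5 (F'): F=BGOO U=YYWY R=OBBR D=WWYW L=GROG
After move 6 (U): U=WYYY F=OBOO R=RRBR B=GRGB L=BGOG
Query 1: B[0] = G
Query 2: B[2] = G
Query 3: R[2] = B
Query 4: U[1] = Y
Query 5: B[1] = R
Query 6: B[3] = B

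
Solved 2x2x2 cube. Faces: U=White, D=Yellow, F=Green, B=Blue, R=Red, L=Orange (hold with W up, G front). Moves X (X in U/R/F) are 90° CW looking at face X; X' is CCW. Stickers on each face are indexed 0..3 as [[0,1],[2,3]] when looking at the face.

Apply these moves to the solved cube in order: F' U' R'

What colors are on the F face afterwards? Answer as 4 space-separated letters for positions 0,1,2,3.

Answer: O R G R

Derivation:
After move 1 (F'): F=GGGG U=WWRR R=YRYR D=OOYY L=OWOW
After move 2 (U'): U=WRWR F=OWGG R=GGYR B=YRBB L=BBOW
After move 3 (R'): R=GRGY U=WBWY F=ORGR D=OWYG B=YROB
Query: F face = ORGR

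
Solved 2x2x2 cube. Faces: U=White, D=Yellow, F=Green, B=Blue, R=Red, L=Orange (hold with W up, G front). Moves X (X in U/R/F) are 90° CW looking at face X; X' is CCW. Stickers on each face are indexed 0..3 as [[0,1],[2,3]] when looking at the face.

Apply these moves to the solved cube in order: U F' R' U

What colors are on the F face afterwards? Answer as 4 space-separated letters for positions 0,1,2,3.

After move 1 (U): U=WWWW F=RRGG R=BBRR B=OOBB L=GGOO
After move 2 (F'): F=RGRG U=WWBR R=YBYR D=GOYY L=GWOW
After move 3 (R'): R=BRYY U=WBBO F=RWRR D=GGYG B=YOOB
After move 4 (U): U=BWOB F=BRRR R=YOYY B=GWOB L=RWOW
Query: F face = BRRR

Answer: B R R R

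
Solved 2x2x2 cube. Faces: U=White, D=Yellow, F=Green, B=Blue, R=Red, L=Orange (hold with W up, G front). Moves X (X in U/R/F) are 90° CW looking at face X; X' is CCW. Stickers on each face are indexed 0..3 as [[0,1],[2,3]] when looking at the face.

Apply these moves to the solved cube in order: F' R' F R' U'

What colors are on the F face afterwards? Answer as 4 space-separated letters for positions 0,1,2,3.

After move 1 (F'): F=GGGG U=WWRR R=YRYR D=OOYY L=OWOW
After move 2 (R'): R=RRYY U=WBRB F=GWGR D=OGYG B=YBOB
After move 3 (F): F=GGRW U=WBWW R=RRBY D=YRYG L=OOOG
After move 4 (R'): R=RYRB U=WOWY F=GBRW D=YGYW B=GBRB
After move 5 (U'): U=OYWW F=OORW R=GBRB B=RYRB L=GBOG
Query: F face = OORW

Answer: O O R W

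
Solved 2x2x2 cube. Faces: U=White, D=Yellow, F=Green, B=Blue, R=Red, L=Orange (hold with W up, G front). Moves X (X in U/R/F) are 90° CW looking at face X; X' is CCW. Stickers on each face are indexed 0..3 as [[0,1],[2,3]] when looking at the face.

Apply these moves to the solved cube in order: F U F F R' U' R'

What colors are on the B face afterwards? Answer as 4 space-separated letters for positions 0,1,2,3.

After move 1 (F): F=GGGG U=WWOO R=WRWR D=RRYY L=OYOY
After move 2 (U): U=OWOW F=WRGG R=BBWR B=OYBB L=GGOY
After move 3 (F): F=GWGR U=OWYG R=OBWR D=WBYY L=GROR
After move 4 (F): F=GGRW U=OWRR R=YBGR D=WOYY L=GWOB
After move 5 (R'): R=BRYG U=OBRO F=GWRR D=WGYW B=YYOB
After move 6 (U'): U=BOOR F=GWRR R=GWYG B=BROB L=YYOB
After move 7 (R'): R=WGGY U=BOOB F=GORR D=WWYR B=WRGB
Query: B face = WRGB

Answer: W R G B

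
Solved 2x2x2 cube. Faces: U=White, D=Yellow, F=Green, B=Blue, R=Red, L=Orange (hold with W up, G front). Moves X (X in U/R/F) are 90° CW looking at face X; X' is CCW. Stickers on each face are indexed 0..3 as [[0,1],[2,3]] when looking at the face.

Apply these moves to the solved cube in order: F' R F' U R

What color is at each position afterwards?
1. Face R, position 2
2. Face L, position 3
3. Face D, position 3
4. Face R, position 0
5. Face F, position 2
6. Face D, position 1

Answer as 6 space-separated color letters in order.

After move 1 (F'): F=GGGG U=WWRR R=YRYR D=OOYY L=OWOW
After move 2 (R): R=YYRR U=WGRG F=GOGY D=OBYB B=RBWB
After move 3 (F'): F=OYGG U=WGYR R=BYOR D=WWYB L=OGOR
After move 4 (U): U=YWRG F=BYGG R=RBOR B=OGWB L=OYOR
After move 5 (R): R=ORRB U=YYRG F=BWGB D=WWYO B=GGWB
Query 1: R[2] = R
Query 2: L[3] = R
Query 3: D[3] = O
Query 4: R[0] = O
Query 5: F[2] = G
Query 6: D[1] = W

Answer: R R O O G W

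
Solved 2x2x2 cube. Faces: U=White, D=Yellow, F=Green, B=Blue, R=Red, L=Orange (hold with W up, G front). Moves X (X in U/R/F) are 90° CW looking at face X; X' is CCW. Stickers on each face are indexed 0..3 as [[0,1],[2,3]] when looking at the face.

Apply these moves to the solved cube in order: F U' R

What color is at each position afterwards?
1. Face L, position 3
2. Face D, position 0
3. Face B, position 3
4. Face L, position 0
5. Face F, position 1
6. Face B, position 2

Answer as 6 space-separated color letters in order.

Answer: Y R B B R O

Derivation:
After move 1 (F): F=GGGG U=WWOO R=WRWR D=RRYY L=OYOY
After move 2 (U'): U=WOWO F=OYGG R=GGWR B=WRBB L=BBOY
After move 3 (R): R=WGRG U=WYWG F=ORGY D=RBYW B=OROB
Query 1: L[3] = Y
Query 2: D[0] = R
Query 3: B[3] = B
Query 4: L[0] = B
Query 5: F[1] = R
Query 6: B[2] = O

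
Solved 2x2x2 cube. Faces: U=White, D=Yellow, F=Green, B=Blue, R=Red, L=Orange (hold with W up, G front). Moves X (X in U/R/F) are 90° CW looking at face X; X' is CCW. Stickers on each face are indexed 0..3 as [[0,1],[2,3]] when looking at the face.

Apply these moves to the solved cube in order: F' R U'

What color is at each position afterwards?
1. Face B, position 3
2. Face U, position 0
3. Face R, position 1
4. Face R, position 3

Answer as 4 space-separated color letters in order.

Answer: B G O R

Derivation:
After move 1 (F'): F=GGGG U=WWRR R=YRYR D=OOYY L=OWOW
After move 2 (R): R=YYRR U=WGRG F=GOGY D=OBYB B=RBWB
After move 3 (U'): U=GGWR F=OWGY R=GORR B=YYWB L=RBOW
Query 1: B[3] = B
Query 2: U[0] = G
Query 3: R[1] = O
Query 4: R[3] = R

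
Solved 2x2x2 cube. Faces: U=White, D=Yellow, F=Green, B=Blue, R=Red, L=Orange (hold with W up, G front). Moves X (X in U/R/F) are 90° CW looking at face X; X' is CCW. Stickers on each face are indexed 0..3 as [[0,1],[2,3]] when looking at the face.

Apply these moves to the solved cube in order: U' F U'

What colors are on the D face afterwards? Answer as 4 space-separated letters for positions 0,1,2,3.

Answer: R G Y Y

Derivation:
After move 1 (U'): U=WWWW F=OOGG R=GGRR B=RRBB L=BBOO
After move 2 (F): F=GOGO U=WWOB R=WGWR D=RGYY L=BYOY
After move 3 (U'): U=WBWO F=BYGO R=GOWR B=WGBB L=RROY
Query: D face = RGYY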